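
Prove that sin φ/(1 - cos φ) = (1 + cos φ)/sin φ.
LHS = sin φ(1 + cos φ) / ((1 - cos φ)(1 + cos φ)) = sin φ(1 + cos φ) / (1 - cos²φ) = sin φ(1 + cos φ) / sin²φ = (1 + cos φ)/sin φ = RHS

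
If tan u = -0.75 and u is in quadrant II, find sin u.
sin u = 0.6 (using tan²u + 1 = sec²u)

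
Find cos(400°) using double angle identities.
cos(400°) = cos²200° - sin²200° = 0.766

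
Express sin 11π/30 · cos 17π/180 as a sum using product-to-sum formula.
sin 11π/30 cos 17π/180 = (1/2)[sin(11π/30+17π/180) + sin(11π/30-17π/180)]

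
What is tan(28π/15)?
tan(28π/15) = -0.4452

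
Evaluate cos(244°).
cos(244°) = -0.4384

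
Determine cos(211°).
cos(211°) = -0.8572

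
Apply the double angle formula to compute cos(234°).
cos(234°) = cos²117° - sin²117° = -0.5878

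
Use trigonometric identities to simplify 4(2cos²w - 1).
4(2cos²w - 1) = 4(cos(2w)) (using Double angle)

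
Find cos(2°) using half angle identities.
cos(2°) = √((1 + cos 4°)/2) = 0.9994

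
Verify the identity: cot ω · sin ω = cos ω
LHS = (cos ω/sin ω) · sin ω = cos ω = RHS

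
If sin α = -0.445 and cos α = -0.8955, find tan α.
tan α = sin α / cos α = 0.4969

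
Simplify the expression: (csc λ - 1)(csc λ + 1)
(csc λ - 1)(csc λ + 1) = cot²λ (using Diff. of squares)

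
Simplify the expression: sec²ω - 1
sec²ω - 1 = tan²ω (using Pythagorean identity)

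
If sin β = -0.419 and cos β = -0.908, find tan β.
tan β = sin β / cos β = 0.4615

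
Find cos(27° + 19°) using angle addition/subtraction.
cos(27° + 19°) = cos 27° cos 19° - sin 27° sin 19° = 0.6947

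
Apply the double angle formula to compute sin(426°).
sin(426°) = 2 sin 213° cos 213° = 0.9135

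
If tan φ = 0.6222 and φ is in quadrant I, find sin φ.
sin φ = 0.5283 (using tan²φ + 1 = sec²φ)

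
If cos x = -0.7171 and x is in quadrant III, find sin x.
sin x = -0.697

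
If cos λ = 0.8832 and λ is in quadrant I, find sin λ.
sin λ = 0.469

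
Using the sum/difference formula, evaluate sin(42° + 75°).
sin(42° + 75°) = sin 42° cos 75° + cos 42° sin 75° = 0.891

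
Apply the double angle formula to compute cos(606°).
cos(606°) = cos²303° - sin²303° = -0.4067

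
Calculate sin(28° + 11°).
sin(28° + 11°) = sin 28° cos 11° + cos 28° sin 11° = 0.6293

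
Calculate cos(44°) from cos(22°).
cos(44°) = cos²22° - sin²22° = 0.7193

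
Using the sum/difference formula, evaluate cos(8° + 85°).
cos(8° + 85°) = cos 8° cos 85° - sin 8° sin 85° = -0.05234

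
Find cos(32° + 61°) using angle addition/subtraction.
cos(32° + 61°) = cos 32° cos 61° - sin 32° sin 61° = -0.05234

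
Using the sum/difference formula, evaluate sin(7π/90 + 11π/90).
sin(7π/90 + 11π/90) = sin 7π/90 cos 11π/90 + cos 7π/90 sin 11π/90 = 0.5878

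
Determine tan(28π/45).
tan(28π/45) = -2.475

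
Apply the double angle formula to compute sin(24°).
sin(24°) = 2 sin 12° cos 12° = 0.4067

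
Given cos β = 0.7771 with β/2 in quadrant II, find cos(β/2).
cos(β/2) = ±√((1 + cos β)/2); negative since β/2 ∈ QII, so cos(β/2) = -0.9426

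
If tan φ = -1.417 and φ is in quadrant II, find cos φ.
cos φ = -0.5766 (using tan²φ + 1 = sec²φ)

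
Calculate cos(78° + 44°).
cos(78° + 44°) = cos 78° cos 44° - sin 78° sin 44° = -0.5299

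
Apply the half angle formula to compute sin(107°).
sin(107°) = √((1 - cos 214°)/2) = 0.9563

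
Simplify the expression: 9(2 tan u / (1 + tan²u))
9(2 tan u / (1 + tan²u)) = 9(sin(2u)) (using Double angle)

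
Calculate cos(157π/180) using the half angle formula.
cos(157π/180) = -√((1 + cos 157π/90)/2) = -0.9205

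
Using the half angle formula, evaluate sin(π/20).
sin(π/20) = √((1 - cos π/10)/2) = 0.1564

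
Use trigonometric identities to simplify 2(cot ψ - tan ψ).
2(cot ψ - tan ψ) = 2(2 cot(2ψ)) (using Double angle)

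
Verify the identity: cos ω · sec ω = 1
LHS = cos ω · (1/cos ω) = 1 = RHS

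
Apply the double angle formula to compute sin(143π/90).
sin(143π/90) = 2 sin 143π/180 cos 143π/180 = -0.9613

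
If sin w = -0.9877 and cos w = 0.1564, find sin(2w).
sin(2w) = 2 sin w cos w = -0.309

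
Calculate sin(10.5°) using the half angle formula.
sin(10.5°) = √((1 - cos 21°)/2) = 0.1822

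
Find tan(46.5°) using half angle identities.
tan(46.5°) = sin 93° / (1 + cos 93°) = 1.054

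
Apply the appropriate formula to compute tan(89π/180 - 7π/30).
tan(89π/180 - 7π/30) = (tan 89π/180 - tan 7π/30)/(1 + tan 89π/180 tan 7π/30) = 1.072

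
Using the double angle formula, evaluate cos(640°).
cos(640°) = cos²320° - sin²320° = 0.1736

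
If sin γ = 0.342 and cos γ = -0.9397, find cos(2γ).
cos(2γ) = cos²γ - sin²γ = 0.7661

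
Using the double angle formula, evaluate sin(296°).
sin(296°) = 2 sin 148° cos 148° = -0.8988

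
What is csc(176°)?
csc(176°) = 14.34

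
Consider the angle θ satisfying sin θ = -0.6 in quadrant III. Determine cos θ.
cos θ = ±√(1 - sin²θ) = -0.8 (negative in QIII)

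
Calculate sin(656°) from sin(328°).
sin(656°) = 2 sin 328° cos 328° = -0.8988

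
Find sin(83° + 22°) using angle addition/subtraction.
sin(83° + 22°) = sin 83° cos 22° + cos 83° sin 22° = (√6+√2)/4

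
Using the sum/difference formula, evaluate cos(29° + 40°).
cos(29° + 40°) = cos 29° cos 40° - sin 29° sin 40° = 0.3584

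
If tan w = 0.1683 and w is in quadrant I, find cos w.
cos w = 0.9861 (using tan²w + 1 = sec²w)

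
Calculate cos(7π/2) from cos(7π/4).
cos(7π/2) = cos²7π/4 - sin²7π/4 = 0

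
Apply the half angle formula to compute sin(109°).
sin(109°) = √((1 - cos 218°)/2) = 0.9455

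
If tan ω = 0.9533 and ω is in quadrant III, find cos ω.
cos ω = -0.7238 (using tan²ω + 1 = sec²ω)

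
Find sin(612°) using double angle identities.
sin(612°) = 2 sin 306° cos 306° = -0.9511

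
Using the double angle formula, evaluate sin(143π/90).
sin(143π/90) = 2 sin 143π/180 cos 143π/180 = -0.9613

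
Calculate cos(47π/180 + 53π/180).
cos(47π/180 + 53π/180) = cos 47π/180 cos 53π/180 - sin 47π/180 sin 53π/180 = -0.1736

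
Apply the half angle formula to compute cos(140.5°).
cos(140.5°) = -√((1 + cos 281°)/2) = -0.7716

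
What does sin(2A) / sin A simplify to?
sin(2A) / sin A = 2 cos A (using Double angle)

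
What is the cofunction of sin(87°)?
sin(87°) = cos(90° - 87°) = cos(3°)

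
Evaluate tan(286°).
tan(286°) = -3.487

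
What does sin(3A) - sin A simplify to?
sin(3A) - sin A = 2 cos(2A) sin A (using Sum-to-product)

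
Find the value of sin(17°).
sin(17°) = 0.2924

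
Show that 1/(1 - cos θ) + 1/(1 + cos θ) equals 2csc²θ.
LHS = [(1 + cos θ) + (1 - cos θ)] / [(1 - cos θ)(1 + cos θ)] = 2/(1 - cos²θ) = 2/sin²θ = 2csc²θ = RHS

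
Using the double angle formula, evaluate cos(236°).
cos(236°) = cos²118° - sin²118° = -0.5592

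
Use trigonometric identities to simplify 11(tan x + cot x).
11(tan x + cot x) = 11(sec x csc x) (using Quotient identities)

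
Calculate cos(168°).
cos(168°) = -0.9781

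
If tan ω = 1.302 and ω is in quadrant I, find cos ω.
cos ω = 0.6091 (using tan²ω + 1 = sec²ω)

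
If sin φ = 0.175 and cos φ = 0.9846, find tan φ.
tan φ = sin φ / cos φ = 0.1777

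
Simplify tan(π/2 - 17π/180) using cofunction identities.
tan(π/2 - 17π/180) = cot(17π/180)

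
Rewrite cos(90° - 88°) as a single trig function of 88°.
cos(90° - 88°) = sin(88°)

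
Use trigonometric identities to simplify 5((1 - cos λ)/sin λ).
5((1 - cos λ)/sin λ) = 5(tan(λ/2)) (using Half angle)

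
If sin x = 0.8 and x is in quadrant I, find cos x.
cos x = 0.6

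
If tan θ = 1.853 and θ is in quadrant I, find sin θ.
sin θ = 0.88 (using tan²θ + 1 = sec²θ)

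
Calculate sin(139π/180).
sin(139π/180) = 0.6561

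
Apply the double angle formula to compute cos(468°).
cos(468°) = cos²234° - sin²234° = -0.309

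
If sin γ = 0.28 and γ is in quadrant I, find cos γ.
cos γ = 0.96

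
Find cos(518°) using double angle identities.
cos(518°) = cos²259° - sin²259° = -0.9272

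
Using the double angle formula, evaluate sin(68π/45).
sin(68π/45) = 2 sin 34π/45 cos 34π/45 = -0.9994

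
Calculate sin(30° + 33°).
sin(30° + 33°) = sin 30° cos 33° + cos 30° sin 33° = 0.891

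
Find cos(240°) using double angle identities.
cos(240°) = cos²120° - sin²120° = -1/2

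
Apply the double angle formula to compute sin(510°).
sin(510°) = 2 sin 255° cos 255° = 1/2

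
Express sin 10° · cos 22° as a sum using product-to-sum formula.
sin 10° cos 22° = (1/2)[sin(10°+22°) + sin(10°-22°)]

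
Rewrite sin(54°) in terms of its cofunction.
sin(54°) = cos(90° - 54°) = cos(36°)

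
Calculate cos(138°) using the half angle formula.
cos(138°) = -√((1 + cos 276°)/2) = -0.7431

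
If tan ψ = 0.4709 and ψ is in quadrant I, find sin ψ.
sin ψ = 0.426 (using tan²ψ + 1 = sec²ψ)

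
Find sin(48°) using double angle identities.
sin(48°) = 2 sin 24° cos 24° = 0.7431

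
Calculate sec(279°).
sec(279°) = 6.392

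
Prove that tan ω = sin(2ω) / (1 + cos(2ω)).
RHS = 2 sin ω cos ω / (2cos²ω) = sin ω/cos ω = tan ω = LHS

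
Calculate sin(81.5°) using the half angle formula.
sin(81.5°) = √((1 - cos 163°)/2) = 0.989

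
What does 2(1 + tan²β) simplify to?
2(1 + tan²β) = 2(sec²β) (using Pythagorean identity)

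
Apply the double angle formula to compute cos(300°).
cos(300°) = cos²150° - sin²150° = 1/2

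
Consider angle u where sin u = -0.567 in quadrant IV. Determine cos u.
cos u = √(1 - sin²u) = 0.8237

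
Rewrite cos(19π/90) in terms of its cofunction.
cos(19π/90) = sin(π/2 - 19π/90) = sin(13π/45)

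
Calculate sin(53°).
sin(53°) = 0.7986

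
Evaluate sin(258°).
sin(258°) = -0.9781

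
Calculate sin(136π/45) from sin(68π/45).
sin(136π/45) = 2 sin 68π/45 cos 68π/45 = -0.06976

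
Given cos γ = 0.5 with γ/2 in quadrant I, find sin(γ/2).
sin(γ/2) = ±√((1 - cos γ)/2); positive since γ/2 ∈ QI, so sin(γ/2) = 1/2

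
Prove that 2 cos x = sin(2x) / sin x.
RHS = 2 sin x cos x / sin x = 2 cos x = LHS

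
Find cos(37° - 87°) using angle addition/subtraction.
cos(37° - 87°) = cos 37° cos 87° + sin 37° sin 87° = 0.6428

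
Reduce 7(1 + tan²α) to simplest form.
7(1 + tan²α) = 7(sec²α) (using Pythagorean identity)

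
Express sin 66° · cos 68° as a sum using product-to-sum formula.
sin 66° cos 68° = (1/2)[sin(66°+68°) + sin(66°-68°)]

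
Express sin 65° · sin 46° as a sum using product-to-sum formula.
sin 65° sin 46° = (1/2)[cos(65°-46°) - cos(65°+46°)]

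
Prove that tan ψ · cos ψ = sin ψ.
LHS = (sin ψ/cos ψ) · cos ψ = sin ψ = RHS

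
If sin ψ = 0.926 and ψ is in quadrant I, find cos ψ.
cos ψ = 0.3775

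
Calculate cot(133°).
cot(133°) = -0.9325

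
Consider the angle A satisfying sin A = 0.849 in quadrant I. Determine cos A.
cos A = √(1 - sin²A) = 0.5284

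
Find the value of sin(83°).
sin(83°) = 0.9925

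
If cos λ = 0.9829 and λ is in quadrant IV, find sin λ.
sin λ = -0.1841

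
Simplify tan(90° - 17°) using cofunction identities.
tan(90° - 17°) = cot(17°)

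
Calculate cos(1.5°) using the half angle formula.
cos(1.5°) = √((1 + cos 3°)/2) = 0.9997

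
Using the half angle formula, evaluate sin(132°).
sin(132°) = √((1 - cos 264°)/2) = 0.7431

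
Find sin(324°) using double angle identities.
sin(324°) = 2 sin 162° cos 162° = -0.5878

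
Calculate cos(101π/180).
cos(101π/180) = -0.1908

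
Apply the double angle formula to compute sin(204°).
sin(204°) = 2 sin 102° cos 102° = -0.4067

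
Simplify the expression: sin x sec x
sin x sec x = tan x (using Reciprocal + quotient)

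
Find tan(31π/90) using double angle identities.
tan(31π/90) = 2 tan 31π/180 / (1 - tan²31π/180) = 1.881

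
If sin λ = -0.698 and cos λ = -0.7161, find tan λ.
tan λ = sin λ / cos λ = 0.9747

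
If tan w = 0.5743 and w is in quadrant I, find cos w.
cos w = 0.8672 (using tan²w + 1 = sec²w)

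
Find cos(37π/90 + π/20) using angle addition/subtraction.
cos(37π/90 + π/20) = cos 37π/90 cos π/20 - sin 37π/90 sin π/20 = 0.1219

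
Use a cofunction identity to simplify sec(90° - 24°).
sec(90° - 24°) = csc(24°)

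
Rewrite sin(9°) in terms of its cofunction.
sin(9°) = cos(90° - 9°) = cos(81°)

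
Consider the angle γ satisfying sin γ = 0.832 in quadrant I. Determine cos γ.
cos γ = √(1 - sin²γ) = 0.5548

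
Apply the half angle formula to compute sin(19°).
sin(19°) = √((1 - cos 38°)/2) = 0.3256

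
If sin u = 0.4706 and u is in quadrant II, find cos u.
cos u = -0.8823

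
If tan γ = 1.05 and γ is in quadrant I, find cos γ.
cos γ = 0.6897 (using tan²γ + 1 = sec²γ)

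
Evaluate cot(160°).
cot(160°) = -2.747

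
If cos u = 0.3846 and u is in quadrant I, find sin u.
sin u = 0.9231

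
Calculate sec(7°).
sec(7°) = 1.008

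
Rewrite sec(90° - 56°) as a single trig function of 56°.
sec(90° - 56°) = csc(56°)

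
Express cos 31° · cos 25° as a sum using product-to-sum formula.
cos 31° cos 25° = (1/2)[cos(31°-25°) + cos(31°+25°)]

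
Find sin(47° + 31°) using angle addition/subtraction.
sin(47° + 31°) = sin 47° cos 31° + cos 47° sin 31° = 0.9781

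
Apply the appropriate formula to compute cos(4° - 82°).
cos(4° - 82°) = cos 4° cos 82° + sin 4° sin 82° = 0.2079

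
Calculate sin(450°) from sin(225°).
sin(450°) = 2 sin 225° cos 225° = 1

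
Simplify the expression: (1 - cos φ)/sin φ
(1 - cos φ)/sin φ = tan(φ/2) (using Half angle)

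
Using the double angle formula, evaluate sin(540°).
sin(540°) = 2 sin 270° cos 270° = 0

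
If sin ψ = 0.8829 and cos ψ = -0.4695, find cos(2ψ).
cos(2ψ) = cos²ψ - sin²ψ = -0.5591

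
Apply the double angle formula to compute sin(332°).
sin(332°) = 2 sin 166° cos 166° = -0.4695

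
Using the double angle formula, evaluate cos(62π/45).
cos(62π/45) = cos²31π/45 - sin²31π/45 = -0.3746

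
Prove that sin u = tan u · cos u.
RHS = (sin u/cos u) · cos u = sin u = LHS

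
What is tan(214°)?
tan(214°) = 0.6745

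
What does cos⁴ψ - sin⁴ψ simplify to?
cos⁴ψ - sin⁴ψ = cos(2ψ) (using Factoring + double angle)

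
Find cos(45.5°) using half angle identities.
cos(45.5°) = √((1 + cos 91°)/2) = 0.7009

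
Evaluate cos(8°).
cos(8°) = 0.9903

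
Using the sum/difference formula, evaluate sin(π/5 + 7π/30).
sin(π/5 + 7π/30) = sin π/5 cos 7π/30 + cos π/5 sin 7π/30 = 0.9781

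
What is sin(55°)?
sin(55°) = 0.8192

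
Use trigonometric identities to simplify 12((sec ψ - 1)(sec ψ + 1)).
12((sec ψ - 1)(sec ψ + 1)) = 12(tan²ψ) (using Diff. of squares)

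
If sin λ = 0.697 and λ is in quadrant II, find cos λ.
cos λ = -0.7171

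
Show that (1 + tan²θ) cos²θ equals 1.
LHS = sec²θ · cos²θ = (1/cos²θ) · cos²θ = 1 = RHS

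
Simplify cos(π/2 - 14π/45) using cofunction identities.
cos(π/2 - 14π/45) = sin(14π/45)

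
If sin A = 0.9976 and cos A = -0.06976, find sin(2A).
sin(2A) = 2 sin A cos A = -0.1392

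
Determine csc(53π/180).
csc(53π/180) = 1.252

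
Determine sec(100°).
sec(100°) = -5.759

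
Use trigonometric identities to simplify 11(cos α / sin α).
11(cos α / sin α) = 11(cot α) (using Quotient identity)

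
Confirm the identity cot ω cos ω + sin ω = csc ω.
LHS = cos²ω/sin ω + sin ω = (cos²ω + sin²ω)/sin ω = 1/sin ω = csc ω = RHS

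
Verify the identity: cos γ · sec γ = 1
LHS = cos γ · (1/cos γ) = 1 = RHS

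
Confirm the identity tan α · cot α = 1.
LHS = (sin α/cos α) · (cos α/sin α) = 1 = RHS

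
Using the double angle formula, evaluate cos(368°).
cos(368°) = cos²184° - sin²184° = 0.9903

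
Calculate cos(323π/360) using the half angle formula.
cos(323π/360) = -√((1 + cos 323π/180)/2) = -0.9483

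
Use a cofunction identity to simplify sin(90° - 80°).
sin(90° - 80°) = cos(80°)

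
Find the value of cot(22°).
cot(22°) = 2.475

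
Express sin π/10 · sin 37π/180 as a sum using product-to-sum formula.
sin π/10 sin 37π/180 = (1/2)[cos(π/10-37π/180) - cos(π/10+37π/180)]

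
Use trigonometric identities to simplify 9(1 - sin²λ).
9(1 - sin²λ) = 9(cos²λ) (using Pythagorean identity)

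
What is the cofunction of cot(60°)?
cot(60°) = tan(90° - 60°) = tan(30°)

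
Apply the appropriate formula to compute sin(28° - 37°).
sin(28° - 37°) = sin 28° cos 37° - cos 28° sin 37° = -0.1564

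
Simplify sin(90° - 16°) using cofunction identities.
sin(90° - 16°) = cos(16°)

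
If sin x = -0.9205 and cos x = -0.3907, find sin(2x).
sin(2x) = 2 sin x cos x = 0.7193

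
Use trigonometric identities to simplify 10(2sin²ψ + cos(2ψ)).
10(2sin²ψ + cos(2ψ)) = 10 (using Double angle)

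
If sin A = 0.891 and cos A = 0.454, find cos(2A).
cos(2A) = cos²A - sin²A = -0.5878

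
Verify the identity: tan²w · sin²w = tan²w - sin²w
RHS = sin²w/cos²w - sin²w = sin²w(1/cos²w - 1) = sin²w · (1 - cos²w)/cos²w = sin²w · sin²w/cos²w = sin²w · tan²w = LHS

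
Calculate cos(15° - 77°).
cos(15° - 77°) = cos 15° cos 77° + sin 15° sin 77° = 0.4695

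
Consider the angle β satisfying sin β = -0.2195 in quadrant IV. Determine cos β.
cos β = √(1 - sin²β) = 0.9756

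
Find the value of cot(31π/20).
cot(31π/20) = -0.1584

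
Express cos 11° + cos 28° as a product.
cos 11° + cos 28° = 2 cos(19.5°) cos(-8.5°)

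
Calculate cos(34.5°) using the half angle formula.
cos(34.5°) = √((1 + cos 69°)/2) = 0.8241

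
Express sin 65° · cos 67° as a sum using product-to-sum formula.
sin 65° cos 67° = (1/2)[sin(65°+67°) + sin(65°-67°)]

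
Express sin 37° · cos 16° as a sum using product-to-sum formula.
sin 37° cos 16° = (1/2)[sin(37°+16°) + sin(37°-16°)]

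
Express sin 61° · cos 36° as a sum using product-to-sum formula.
sin 61° cos 36° = (1/2)[sin(61°+36°) + sin(61°-36°)]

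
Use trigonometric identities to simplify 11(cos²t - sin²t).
11(cos²t - sin²t) = 11(cos(2t)) (using Double angle)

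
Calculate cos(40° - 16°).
cos(40° - 16°) = cos 40° cos 16° + sin 40° sin 16° = 0.9135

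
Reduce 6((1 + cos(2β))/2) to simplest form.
6((1 + cos(2β))/2) = 6(cos²β) (using Power reduction)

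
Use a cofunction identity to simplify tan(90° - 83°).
tan(90° - 83°) = cot(83°)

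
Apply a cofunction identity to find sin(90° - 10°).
sin(90° - 10°) = cos(10°) = 0.9848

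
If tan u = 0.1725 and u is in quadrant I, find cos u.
cos u = 0.9854 (using tan²u + 1 = sec²u)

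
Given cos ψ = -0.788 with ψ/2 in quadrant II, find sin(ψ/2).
sin(ψ/2) = ±√((1 - cos ψ)/2); positive since ψ/2 ∈ QII, so sin(ψ/2) = 0.9455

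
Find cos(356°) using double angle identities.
cos(356°) = cos²178° - sin²178° = 0.9976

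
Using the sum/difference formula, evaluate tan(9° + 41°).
tan(9° + 41°) = (tan 9° + tan 41°)/(1 - tan 9° tan 41°) = 1.192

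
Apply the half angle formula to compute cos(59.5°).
cos(59.5°) = √((1 + cos 119°)/2) = 0.5075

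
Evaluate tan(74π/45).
tan(74π/45) = -2.05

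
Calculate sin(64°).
sin(64°) = 0.8988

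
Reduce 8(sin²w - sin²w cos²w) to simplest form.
8(sin²w - sin²w cos²w) = 8(sin⁴w) (using Factoring)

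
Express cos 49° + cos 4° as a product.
cos 49° + cos 4° = 2 cos(26.5°) cos(22.5°)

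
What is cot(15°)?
cot(15°) = 2+√3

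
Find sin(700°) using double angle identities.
sin(700°) = 2 sin 350° cos 350° = -0.342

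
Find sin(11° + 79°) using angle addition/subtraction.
sin(11° + 79°) = sin 11° cos 79° + cos 11° sin 79° = 1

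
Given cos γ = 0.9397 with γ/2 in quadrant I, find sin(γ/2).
sin(γ/2) = ±√((1 - cos γ)/2); positive since γ/2 ∈ QI, so sin(γ/2) = 0.1736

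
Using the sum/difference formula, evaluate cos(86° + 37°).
cos(86° + 37°) = cos 86° cos 37° - sin 86° sin 37° = -0.5446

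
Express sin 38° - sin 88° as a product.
sin 38° - sin 88° = 2 cos(63°) sin(-25°)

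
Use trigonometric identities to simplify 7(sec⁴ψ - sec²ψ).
7(sec⁴ψ - sec²ψ) = 7(tan⁴ψ + tan²ψ) (using Pythagorean)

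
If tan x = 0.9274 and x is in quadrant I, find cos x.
cos x = 0.7332 (using tan²x + 1 = sec²x)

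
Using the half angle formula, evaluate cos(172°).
cos(172°) = -√((1 + cos 344°)/2) = -0.9903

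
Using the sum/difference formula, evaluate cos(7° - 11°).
cos(7° - 11°) = cos 7° cos 11° + sin 7° sin 11° = 0.9976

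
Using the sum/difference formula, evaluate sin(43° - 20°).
sin(43° - 20°) = sin 43° cos 20° - cos 43° sin 20° = 0.3907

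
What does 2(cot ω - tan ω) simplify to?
2(cot ω - tan ω) = 2(2 cot(2ω)) (using Double angle)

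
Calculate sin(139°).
sin(139°) = 0.6561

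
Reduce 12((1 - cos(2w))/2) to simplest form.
12((1 - cos(2w))/2) = 12(sin²w) (using Power reduction)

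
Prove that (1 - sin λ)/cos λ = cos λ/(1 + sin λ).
LHS = (1 - sin λ)(1 + sin λ) / (cos λ(1 + sin λ)) = (1 - sin²λ) / (cos λ(1 + sin λ)) = cos²λ / (cos λ(1 + sin λ)) = cos λ/(1 + sin λ) = RHS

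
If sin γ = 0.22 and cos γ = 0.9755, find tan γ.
tan γ = sin γ / cos γ = 0.2255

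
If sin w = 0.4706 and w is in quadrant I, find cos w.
cos w = 0.8823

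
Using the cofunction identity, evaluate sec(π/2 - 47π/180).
sec(π/2 - 47π/180) = csc(47π/180) = 1.367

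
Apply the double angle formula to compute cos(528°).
cos(528°) = cos²264° - sin²264° = -0.9781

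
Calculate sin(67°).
sin(67°) = 0.9205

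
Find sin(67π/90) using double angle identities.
sin(67π/90) = 2 sin 67π/180 cos 67π/180 = 0.7193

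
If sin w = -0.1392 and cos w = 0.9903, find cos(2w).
cos(2w) = cos²w - sin²w = 0.9613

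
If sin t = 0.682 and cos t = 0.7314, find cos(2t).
cos(2t) = cos²t - sin²t = 0.06982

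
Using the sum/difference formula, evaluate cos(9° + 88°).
cos(9° + 88°) = cos 9° cos 88° - sin 9° sin 88° = -0.1219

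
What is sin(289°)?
sin(289°) = -0.9455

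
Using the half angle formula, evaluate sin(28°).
sin(28°) = √((1 - cos 56°)/2) = 0.4695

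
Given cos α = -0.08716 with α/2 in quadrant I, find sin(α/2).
sin(α/2) = ±√((1 - cos α)/2); positive since α/2 ∈ QI, so sin(α/2) = 0.7373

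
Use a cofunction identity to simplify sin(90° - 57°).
sin(90° - 57°) = cos(57°)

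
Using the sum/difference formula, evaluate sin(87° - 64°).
sin(87° - 64°) = sin 87° cos 64° - cos 87° sin 64° = 0.3907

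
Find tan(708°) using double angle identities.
tan(708°) = 2 tan 354° / (1 - tan²354°) = -0.2126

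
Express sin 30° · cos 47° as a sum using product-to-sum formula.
sin 30° cos 47° = (1/2)[sin(30°+47°) + sin(30°-47°)]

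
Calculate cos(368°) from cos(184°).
cos(368°) = cos²184° - sin²184° = 0.9903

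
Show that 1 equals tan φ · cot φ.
RHS = (sin φ/cos φ) · (cos φ/sin φ) = 1 = LHS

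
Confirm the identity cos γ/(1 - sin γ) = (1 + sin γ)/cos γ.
RHS = (1 + sin γ)(1 - sin γ) / (cos γ(1 - sin γ)) = (1 - sin²γ) / (cos γ(1 - sin γ)) = cos²γ / (cos γ(1 - sin γ)) = cos γ/(1 - sin γ) = LHS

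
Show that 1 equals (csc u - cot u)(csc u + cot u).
RHS = csc²u - cot²u = (1 + cot²u) - cot²u = 1 = LHS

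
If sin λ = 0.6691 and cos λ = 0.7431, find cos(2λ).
cos(2λ) = cos²λ - sin²λ = 0.1045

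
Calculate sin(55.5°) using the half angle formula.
sin(55.5°) = √((1 - cos 111°)/2) = 0.8241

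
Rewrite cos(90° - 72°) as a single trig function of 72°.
cos(90° - 72°) = sin(72°)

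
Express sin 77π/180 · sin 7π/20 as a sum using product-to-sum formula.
sin 77π/180 sin 7π/20 = (1/2)[cos(77π/180-7π/20) - cos(77π/180+7π/20)]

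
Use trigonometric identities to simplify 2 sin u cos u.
2 sin u cos u = sin(2u) (using Double angle)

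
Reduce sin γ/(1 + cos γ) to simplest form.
sin γ/(1 + cos γ) = tan(γ/2) (using Half angle)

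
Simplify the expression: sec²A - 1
sec²A - 1 = tan²A (using Pythagorean identity)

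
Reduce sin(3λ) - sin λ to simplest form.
sin(3λ) - sin λ = 2 cos(2λ) sin λ (using Sum-to-product)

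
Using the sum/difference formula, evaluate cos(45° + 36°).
cos(45° + 36°) = cos 45° cos 36° - sin 45° sin 36° = 0.1564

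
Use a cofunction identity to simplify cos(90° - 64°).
cos(90° - 64°) = sin(64°)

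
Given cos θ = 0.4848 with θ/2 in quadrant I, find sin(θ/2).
sin(θ/2) = ±√((1 - cos θ)/2); positive since θ/2 ∈ QI, so sin(θ/2) = 0.5075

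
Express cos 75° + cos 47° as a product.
cos 75° + cos 47° = 2 cos(61°) cos(14°)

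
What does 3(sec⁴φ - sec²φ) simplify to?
3(sec⁴φ - sec²φ) = 3(tan⁴φ + tan²φ) (using Pythagorean)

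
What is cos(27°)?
cos(27°) = 0.891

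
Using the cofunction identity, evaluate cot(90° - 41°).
cot(90° - 41°) = tan(41°) = 0.8693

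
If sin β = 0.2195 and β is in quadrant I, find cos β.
cos β = 0.9756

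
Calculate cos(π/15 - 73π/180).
cos(π/15 - 73π/180) = cos π/15 cos 73π/180 + sin π/15 sin 73π/180 = 0.4848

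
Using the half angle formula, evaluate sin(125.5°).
sin(125.5°) = √((1 - cos 251°)/2) = 0.8141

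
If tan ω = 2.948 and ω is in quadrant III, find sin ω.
sin ω = -0.947 (using tan²ω + 1 = sec²ω)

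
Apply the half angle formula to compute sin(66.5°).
sin(66.5°) = √((1 - cos 133°)/2) = 0.9171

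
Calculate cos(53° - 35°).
cos(53° - 35°) = cos 53° cos 35° + sin 53° sin 35° = 0.9511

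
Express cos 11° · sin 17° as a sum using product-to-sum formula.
cos 11° sin 17° = (1/2)[sin(11°+17°) - sin(11°-17°)]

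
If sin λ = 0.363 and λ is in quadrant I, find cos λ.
cos λ = 0.9318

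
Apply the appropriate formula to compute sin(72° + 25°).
sin(72° + 25°) = sin 72° cos 25° + cos 72° sin 25° = 0.9925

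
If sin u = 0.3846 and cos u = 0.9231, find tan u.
tan u = sin u / cos u = 0.4166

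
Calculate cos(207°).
cos(207°) = -0.891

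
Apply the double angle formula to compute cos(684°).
cos(684°) = cos²342° - sin²342° = 0.809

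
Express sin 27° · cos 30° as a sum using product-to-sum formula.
sin 27° cos 30° = (1/2)[sin(27°+30°) + sin(27°-30°)]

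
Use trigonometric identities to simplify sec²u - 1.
sec²u - 1 = tan²u (using Pythagorean identity)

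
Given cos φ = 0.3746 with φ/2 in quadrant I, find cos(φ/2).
cos(φ/2) = ±√((1 + cos φ)/2); positive since φ/2 ∈ QI, so cos(φ/2) = 0.829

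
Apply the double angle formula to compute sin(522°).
sin(522°) = 2 sin 261° cos 261° = 0.309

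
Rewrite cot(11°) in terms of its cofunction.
cot(11°) = tan(90° - 11°) = tan(79°)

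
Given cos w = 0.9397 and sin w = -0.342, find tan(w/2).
tan(w/2) = sin w / (1 + cos w) = -0.1763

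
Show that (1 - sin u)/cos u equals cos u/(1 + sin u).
LHS = (1 - sin u)(1 + sin u) / (cos u(1 + sin u)) = (1 - sin²u) / (cos u(1 + sin u)) = cos²u / (cos u(1 + sin u)) = cos u/(1 + sin u) = RHS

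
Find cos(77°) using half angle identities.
cos(77°) = √((1 + cos 154°)/2) = 0.225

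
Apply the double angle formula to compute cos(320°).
cos(320°) = cos²160° - sin²160° = 0.766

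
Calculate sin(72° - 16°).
sin(72° - 16°) = sin 72° cos 16° - cos 72° sin 16° = 0.829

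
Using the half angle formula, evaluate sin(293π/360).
sin(293π/360) = √((1 - cos 293π/180)/2) = 0.5519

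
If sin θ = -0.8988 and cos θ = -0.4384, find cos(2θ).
cos(2θ) = cos²θ - sin²θ = -0.6156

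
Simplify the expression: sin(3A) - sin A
sin(3A) - sin A = 2 cos(2A) sin A (using Sum-to-product)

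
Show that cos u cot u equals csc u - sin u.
RHS = 1/sin u - sin u = (1 - sin²u)/sin u = cos²u/sin u = cos u · (cos u/sin u) = cos u cot u = LHS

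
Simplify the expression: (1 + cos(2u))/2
(1 + cos(2u))/2 = cos²u (using Power reduction)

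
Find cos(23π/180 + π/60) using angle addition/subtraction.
cos(23π/180 + π/60) = cos 23π/180 cos π/60 - sin 23π/180 sin π/60 = 0.8988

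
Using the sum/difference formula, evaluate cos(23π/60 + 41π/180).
cos(23π/60 + 41π/180) = cos 23π/60 cos 41π/180 - sin 23π/60 sin 41π/180 = -0.342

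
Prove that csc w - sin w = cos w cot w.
LHS = 1/sin w - sin w = (1 - sin²w)/sin w = cos²w/sin w = cos w · (cos w/sin w) = cos w cot w = RHS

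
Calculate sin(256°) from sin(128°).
sin(256°) = 2 sin 128° cos 128° = -0.9703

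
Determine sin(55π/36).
sin(55π/36) = -0.9962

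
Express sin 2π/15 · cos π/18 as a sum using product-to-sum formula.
sin 2π/15 cos π/18 = (1/2)[sin(2π/15+π/18) + sin(2π/15-π/18)]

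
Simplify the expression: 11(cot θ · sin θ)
11(cot θ · sin θ) = 11(cos θ) (using Quotient identity)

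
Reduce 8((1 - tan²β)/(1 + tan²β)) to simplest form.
8((1 - tan²β)/(1 + tan²β)) = 8(cos(2β)) (using Double angle)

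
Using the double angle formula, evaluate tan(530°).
tan(530°) = 2 tan 265° / (1 - tan²265°) = -0.1763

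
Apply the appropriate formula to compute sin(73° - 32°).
sin(73° - 32°) = sin 73° cos 32° - cos 73° sin 32° = 0.6561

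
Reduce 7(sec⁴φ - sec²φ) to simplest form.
7(sec⁴φ - sec²φ) = 7(tan⁴φ + tan²φ) (using Pythagorean)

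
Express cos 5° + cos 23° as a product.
cos 5° + cos 23° = 2 cos(14°) cos(-9°)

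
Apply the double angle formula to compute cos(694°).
cos(694°) = cos²347° - sin²347° = 0.8988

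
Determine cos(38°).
cos(38°) = 0.788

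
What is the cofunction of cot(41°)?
cot(41°) = tan(90° - 41°) = tan(49°)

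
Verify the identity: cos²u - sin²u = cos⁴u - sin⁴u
RHS = (cos²u - sin²u)(cos²u + sin²u) = (cos²u - sin²u) · 1 = cos²u - sin²u = LHS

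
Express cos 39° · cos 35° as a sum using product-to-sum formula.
cos 39° cos 35° = (1/2)[cos(39°-35°) + cos(39°+35°)]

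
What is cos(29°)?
cos(29°) = 0.8746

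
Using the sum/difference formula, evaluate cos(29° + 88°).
cos(29° + 88°) = cos 29° cos 88° - sin 29° sin 88° = -0.454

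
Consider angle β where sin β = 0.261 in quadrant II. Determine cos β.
cos β = ±√(1 - sin²β) = -0.9653 (negative in QII)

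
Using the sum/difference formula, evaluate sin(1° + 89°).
sin(1° + 89°) = sin 1° cos 89° + cos 1° sin 89° = 1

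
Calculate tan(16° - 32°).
tan(16° - 32°) = (tan 16° - tan 32°)/(1 + tan 16° tan 32°) = -0.2867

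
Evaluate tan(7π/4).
tan(7π/4) = -1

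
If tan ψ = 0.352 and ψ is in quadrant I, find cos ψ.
cos ψ = 0.9433 (using tan²ψ + 1 = sec²ψ)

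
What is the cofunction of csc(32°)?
csc(32°) = sec(90° - 32°) = sec(58°)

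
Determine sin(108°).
sin(108°) = 0.9511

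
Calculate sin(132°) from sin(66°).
sin(132°) = 2 sin 66° cos 66° = 0.7431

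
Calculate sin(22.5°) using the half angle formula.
sin(22.5°) = √((1 - cos 45°)/2) = √(2-√2)/2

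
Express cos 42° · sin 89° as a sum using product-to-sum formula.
cos 42° sin 89° = (1/2)[sin(42°+89°) - sin(42°-89°)]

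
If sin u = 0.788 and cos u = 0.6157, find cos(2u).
cos(2u) = cos²u - sin²u = -0.2419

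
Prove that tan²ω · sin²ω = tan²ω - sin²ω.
RHS = sin²ω/cos²ω - sin²ω = sin²ω(1/cos²ω - 1) = sin²ω · (1 - cos²ω)/cos²ω = sin²ω · sin²ω/cos²ω = sin²ω · tan²ω = LHS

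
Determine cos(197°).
cos(197°) = -0.9563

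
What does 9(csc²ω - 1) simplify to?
9(csc²ω - 1) = 9(cot²ω) (using Pythagorean identity)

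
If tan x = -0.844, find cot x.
cot x = 1/tan x = -1.185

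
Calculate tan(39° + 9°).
tan(39° + 9°) = (tan 39° + tan 9°)/(1 - tan 39° tan 9°) = 1.111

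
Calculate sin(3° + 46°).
sin(3° + 46°) = sin 3° cos 46° + cos 3° sin 46° = 0.7547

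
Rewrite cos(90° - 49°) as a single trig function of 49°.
cos(90° - 49°) = sin(49°)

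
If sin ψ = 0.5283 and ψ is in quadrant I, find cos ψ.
cos ψ = 0.8491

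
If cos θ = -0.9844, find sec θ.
sec θ = 1/cos θ = -1.016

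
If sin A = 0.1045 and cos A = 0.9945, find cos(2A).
cos(2A) = cos²A - sin²A = 0.9781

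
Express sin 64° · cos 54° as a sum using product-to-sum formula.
sin 64° cos 54° = (1/2)[sin(64°+54°) + sin(64°-54°)]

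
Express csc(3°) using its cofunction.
csc(3°) = sec(90° - 3°) = sec(87°)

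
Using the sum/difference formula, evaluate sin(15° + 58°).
sin(15° + 58°) = sin 15° cos 58° + cos 15° sin 58° = 0.9563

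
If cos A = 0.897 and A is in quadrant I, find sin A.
sin A = 0.442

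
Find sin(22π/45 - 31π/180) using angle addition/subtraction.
sin(22π/45 - 31π/180) = sin 22π/45 cos 31π/180 - cos 22π/45 sin 31π/180 = 0.8387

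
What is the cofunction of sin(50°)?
sin(50°) = cos(90° - 50°) = cos(40°)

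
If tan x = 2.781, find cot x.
cot x = 1/tan x = 0.3596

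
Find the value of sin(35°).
sin(35°) = 0.5736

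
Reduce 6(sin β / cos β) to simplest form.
6(sin β / cos β) = 6(tan β) (using Quotient identity)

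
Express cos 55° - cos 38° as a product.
cos 55° - cos 38° = -2 sin(46.5°) sin(8.5°)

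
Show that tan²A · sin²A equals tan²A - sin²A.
RHS = sin²A/cos²A - sin²A = sin²A(1/cos²A - 1) = sin²A · (1 - cos²A)/cos²A = sin²A · sin²A/cos²A = sin²A · tan²A = LHS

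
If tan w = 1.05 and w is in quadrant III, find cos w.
cos w = -0.6897 (using tan²w + 1 = sec²w)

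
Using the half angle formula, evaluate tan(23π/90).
tan(23π/90) = sin 23π/45 / (1 + cos 23π/45) = 1.036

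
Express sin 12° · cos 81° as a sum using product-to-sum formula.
sin 12° cos 81° = (1/2)[sin(12°+81°) + sin(12°-81°)]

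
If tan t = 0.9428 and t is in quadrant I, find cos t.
cos t = 0.7276 (using tan²t + 1 = sec²t)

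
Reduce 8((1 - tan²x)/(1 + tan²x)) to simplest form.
8((1 - tan²x)/(1 + tan²x)) = 8(cos(2x)) (using Double angle)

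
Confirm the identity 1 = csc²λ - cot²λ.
RHS = 1/sin²λ - cos²λ/sin²λ = (1 - cos²λ)/sin²λ = sin²λ/sin²λ = 1 = LHS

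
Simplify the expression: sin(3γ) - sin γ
sin(3γ) - sin γ = 2 cos(2γ) sin γ (using Sum-to-product)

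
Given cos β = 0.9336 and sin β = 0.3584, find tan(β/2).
tan(β/2) = sin β / (1 + cos β) = 0.1854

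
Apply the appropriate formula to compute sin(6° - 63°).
sin(6° - 63°) = sin 6° cos 63° - cos 6° sin 63° = -0.8387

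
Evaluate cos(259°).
cos(259°) = -0.1908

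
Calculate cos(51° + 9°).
cos(51° + 9°) = cos 51° cos 9° - sin 51° sin 9° = 1/2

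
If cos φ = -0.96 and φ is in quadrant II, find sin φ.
sin φ = 0.28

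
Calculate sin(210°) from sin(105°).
sin(210°) = 2 sin 105° cos 105° = -1/2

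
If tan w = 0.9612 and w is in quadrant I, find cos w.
cos w = 0.721 (using tan²w + 1 = sec²w)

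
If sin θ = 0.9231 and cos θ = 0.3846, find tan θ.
tan θ = sin θ / cos θ = 2.4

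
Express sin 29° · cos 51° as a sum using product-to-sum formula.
sin 29° cos 51° = (1/2)[sin(29°+51°) + sin(29°-51°)]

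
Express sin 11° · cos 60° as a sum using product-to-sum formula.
sin 11° cos 60° = (1/2)[sin(11°+60°) + sin(11°-60°)]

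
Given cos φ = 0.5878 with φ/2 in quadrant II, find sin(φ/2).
sin(φ/2) = ±√((1 - cos φ)/2); positive since φ/2 ∈ QII, so sin(φ/2) = 0.454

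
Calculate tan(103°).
tan(103°) = -4.331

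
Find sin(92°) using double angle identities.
sin(92°) = 2 sin 46° cos 46° = 0.9994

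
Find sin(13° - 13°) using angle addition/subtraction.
sin(13° - 13°) = sin 13° cos 13° - cos 13° sin 13° = 0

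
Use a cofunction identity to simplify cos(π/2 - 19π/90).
cos(π/2 - 19π/90) = sin(19π/90)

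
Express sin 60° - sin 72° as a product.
sin 60° - sin 72° = 2 cos(66°) sin(-6°)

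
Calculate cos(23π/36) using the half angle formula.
cos(23π/36) = -√((1 + cos 23π/18)/2) = -0.4226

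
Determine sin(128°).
sin(128°) = 0.788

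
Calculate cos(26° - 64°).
cos(26° - 64°) = cos 26° cos 64° + sin 26° sin 64° = 0.788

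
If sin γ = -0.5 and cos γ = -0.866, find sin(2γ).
sin(2γ) = 2 sin γ cos γ = 0.866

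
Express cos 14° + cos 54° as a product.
cos 14° + cos 54° = 2 cos(34°) cos(-20°)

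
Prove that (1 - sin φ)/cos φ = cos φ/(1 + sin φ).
LHS = (1 - sin φ)(1 + sin φ) / (cos φ(1 + sin φ)) = (1 - sin²φ) / (cos φ(1 + sin φ)) = cos²φ / (cos φ(1 + sin φ)) = cos φ/(1 + sin φ) = RHS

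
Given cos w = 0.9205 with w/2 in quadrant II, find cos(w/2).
cos(w/2) = ±√((1 + cos w)/2); negative since w/2 ∈ QII, so cos(w/2) = -0.9799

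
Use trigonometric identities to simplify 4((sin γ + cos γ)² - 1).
4((sin γ + cos γ)² - 1) = 4(sin(2γ)) (using Pythagorean + double angle)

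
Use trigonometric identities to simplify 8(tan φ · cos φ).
8(tan φ · cos φ) = 8(sin φ) (using Quotient identity)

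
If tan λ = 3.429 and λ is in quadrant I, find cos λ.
cos λ = 0.28 (using tan²λ + 1 = sec²λ)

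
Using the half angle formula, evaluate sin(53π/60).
sin(53π/60) = √((1 - cos 53π/30)/2) = 0.3584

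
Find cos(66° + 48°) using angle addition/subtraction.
cos(66° + 48°) = cos 66° cos 48° - sin 66° sin 48° = -0.4067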